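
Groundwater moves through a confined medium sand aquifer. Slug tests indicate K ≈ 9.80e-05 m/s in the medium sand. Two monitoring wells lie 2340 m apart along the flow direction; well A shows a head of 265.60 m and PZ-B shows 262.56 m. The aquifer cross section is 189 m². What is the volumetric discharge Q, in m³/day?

2.08

Convert K: 9.80e-05 m/s × 86400 = 8.467 m/day.
Hydraulic gradient i = (265.60 − 262.56) / 2340 = 3.04 / 2340 = 0.001299.
Darcy's law: Q = K · A · i = 8.467 × 189.0 × 0.001299 = 2.079 m³/day.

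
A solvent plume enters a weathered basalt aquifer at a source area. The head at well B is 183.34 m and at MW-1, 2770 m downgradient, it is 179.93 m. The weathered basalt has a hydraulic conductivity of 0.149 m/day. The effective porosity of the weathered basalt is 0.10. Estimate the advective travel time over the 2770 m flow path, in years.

Hydraulic gradient i = (183.34 − 179.93) / 2770 = 3.41 / 2770 = 0.001231.
Darcy flux q = K · i = 0.1490 × 0.001231 = 0.0001834 m/day.
Seepage velocity v = q / n_e = 0.0001834 / 0.10 = 0.001834 m/day.
Travel time t = L / v = 2770 / 0.001834 = 1.510e+06 days = 4135 years.

4130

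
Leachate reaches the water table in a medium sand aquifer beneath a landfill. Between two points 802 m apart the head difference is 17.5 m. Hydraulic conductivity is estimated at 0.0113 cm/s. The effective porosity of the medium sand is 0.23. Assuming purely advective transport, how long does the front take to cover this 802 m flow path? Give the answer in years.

2.37

Convert K: 0.0113 cm/s × 864 = 9.763 m/day.
Hydraulic gradient i = Δh / L = 17.5 / 802 = 0.02182.
Darcy flux q = K · i = 9.763 × 0.02182 = 0.2130 m/day.
Seepage velocity v = q / n_e = 0.2130 / 0.23 = 0.9262 m/day.
Travel time t = L / v = 802 / 0.9262 = 865.9 days = 2.371 years.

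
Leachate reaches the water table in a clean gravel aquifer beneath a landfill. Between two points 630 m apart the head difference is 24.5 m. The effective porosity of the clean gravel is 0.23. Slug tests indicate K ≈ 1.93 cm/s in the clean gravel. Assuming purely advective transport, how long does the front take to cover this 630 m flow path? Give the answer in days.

Convert K: 1.93 cm/s × 864 = 1668 m/day.
Hydraulic gradient i = Δh / L = 24.5 / 630 = 0.03889.
Darcy flux q = K · i = 1668 × 0.03889 = 64.85 m/day.
Seepage velocity v = q / n_e = 64.85 / 0.23 = 281.9 m/day.
Travel time t = L / v = 630 / 281.9 = 2.234 days.

2.23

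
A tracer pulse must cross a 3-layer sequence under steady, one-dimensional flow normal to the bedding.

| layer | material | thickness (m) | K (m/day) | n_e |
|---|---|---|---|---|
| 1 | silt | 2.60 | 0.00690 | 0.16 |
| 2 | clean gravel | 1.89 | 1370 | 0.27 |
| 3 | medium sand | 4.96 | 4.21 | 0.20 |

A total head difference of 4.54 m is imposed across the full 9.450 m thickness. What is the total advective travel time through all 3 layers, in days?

160

With flow normal to the layers, continuity requires the same specific discharge q through every layer.
Σ(b_i/K_i) = 2.60/0.00690 + 1.89/1370 + 4.96/4.21 = 378.0 d.
q = Δh / Σ(b_i/K_i) = 4.54 / 378.0 = 0.01201 m/day.
In each layer the seepage velocity is v_i = q/n_i, so the layer transit time is t_i = b_i·n_i / q:
  layer 1 (silt): t_1 = 2.60 × 0.16 / 0.01201 = 34.64 d
  layer 2 (clean gravel): t_2 = 1.89 × 0.27 / 0.01201 = 42.49 d
  layer 3 (medium sand): t_3 = 4.96 × 0.20 / 0.01201 = 82.59 d
Total t = Σ t_i = 159.7 days.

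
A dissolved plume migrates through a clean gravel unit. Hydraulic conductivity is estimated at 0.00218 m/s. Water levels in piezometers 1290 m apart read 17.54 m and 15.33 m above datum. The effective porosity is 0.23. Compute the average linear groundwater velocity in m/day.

1.40

Convert K: 0.00218 m/s × 86400 = 188.4 m/day.
Hydraulic gradient i = (17.54 − 15.33) / 1290 = 2.21 / 1290 = 0.001713.
Darcy flux q = K · i = 188.4 × 0.001713 = 0.3227 m/day.
Seepage velocity v = q / n_e = 0.3227 / 0.23 = 1.403 m/day.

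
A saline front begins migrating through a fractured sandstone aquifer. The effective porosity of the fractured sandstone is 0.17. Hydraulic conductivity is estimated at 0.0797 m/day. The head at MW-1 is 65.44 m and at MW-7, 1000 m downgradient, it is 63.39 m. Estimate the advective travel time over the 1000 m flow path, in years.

2850

Hydraulic gradient i = (65.44 − 63.39) / 1000 = 2.05 / 1000 = 0.002050.
Darcy flux q = K · i = 0.07970 × 0.002050 = 0.0001634 m/day.
Seepage velocity v = q / n_e = 0.0001634 / 0.17 = 0.0009611 m/day.
Travel time t = L / v = 1000 / 0.0009611 = 1.040e+06 days = 2849 years.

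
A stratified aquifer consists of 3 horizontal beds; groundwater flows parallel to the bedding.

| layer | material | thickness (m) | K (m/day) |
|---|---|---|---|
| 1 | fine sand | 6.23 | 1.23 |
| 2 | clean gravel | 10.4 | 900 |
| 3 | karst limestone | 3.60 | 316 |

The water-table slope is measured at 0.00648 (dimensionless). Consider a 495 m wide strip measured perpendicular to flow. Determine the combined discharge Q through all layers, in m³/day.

Flow is parallel to layering, so each bed carries its own Darcy discharge and the transmissivities add.
Σ(K_i·b_i) = 1.23×6.23 + 900×10.4 + 316×3.60 = 10505 m²/day.
Hydraulic gradient i = 0.00648.
Q = Σ(K_i·b_i) · W · i = 10505 × 495 × 0.006480 = 33697 m³/day.

33700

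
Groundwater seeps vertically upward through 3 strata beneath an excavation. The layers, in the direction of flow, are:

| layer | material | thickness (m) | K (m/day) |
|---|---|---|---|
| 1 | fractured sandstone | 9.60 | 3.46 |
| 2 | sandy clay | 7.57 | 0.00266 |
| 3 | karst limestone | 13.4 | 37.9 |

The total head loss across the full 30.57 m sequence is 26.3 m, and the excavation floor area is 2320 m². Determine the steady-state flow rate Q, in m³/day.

21.4

Flow is perpendicular to layering, so the layers act in series and the equivalent K is the thickness-weighted harmonic mean.
Total thickness L = 9.60 + 7.57 + 13.4 = 30.57 m.
Σ(b_i/K_i) = 9.60/3.46 + 7.57/0.00266 + 13.4/37.9 = 2849 d.
K_eq = L / Σ(b_i/K_i) = 30.57 / 2849 = 0.01073 m/day.
Q = K_eq · A · (Δh/L) = 0.01073 × 2320 × (26.3/30.57) = 21.42 m³/day.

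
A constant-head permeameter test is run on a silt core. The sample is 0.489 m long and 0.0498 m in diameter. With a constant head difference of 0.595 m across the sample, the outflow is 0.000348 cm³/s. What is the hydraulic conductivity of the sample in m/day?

0.0127

Cross-sectional area A = π·(d/2)² = π × (0.0498/2)² = 0.001948 m².
Convert discharge: 0.000348 cm³/s = 3.480e-10 m³/s.
Darcy's law rearranged: K = Q·L / (A·Δh) = 3.480e-10 × 0.489 / (0.001948 × 0.595) = 1.468e-07 m/s = 0.01269 m/day.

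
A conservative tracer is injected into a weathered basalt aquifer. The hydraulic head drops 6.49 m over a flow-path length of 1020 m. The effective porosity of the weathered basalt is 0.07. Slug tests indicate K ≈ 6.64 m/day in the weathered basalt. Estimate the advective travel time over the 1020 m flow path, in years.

4.63

Hydraulic gradient i = Δh / L = 6.49 / 1020 = 0.006363.
Darcy flux q = K · i = 6.640 × 0.006363 = 0.04225 m/day.
Seepage velocity v = q / n_e = 0.04225 / 0.07 = 0.6036 m/day.
Travel time t = L / v = 1020 / 0.6036 = 1690 days = 4.627 years.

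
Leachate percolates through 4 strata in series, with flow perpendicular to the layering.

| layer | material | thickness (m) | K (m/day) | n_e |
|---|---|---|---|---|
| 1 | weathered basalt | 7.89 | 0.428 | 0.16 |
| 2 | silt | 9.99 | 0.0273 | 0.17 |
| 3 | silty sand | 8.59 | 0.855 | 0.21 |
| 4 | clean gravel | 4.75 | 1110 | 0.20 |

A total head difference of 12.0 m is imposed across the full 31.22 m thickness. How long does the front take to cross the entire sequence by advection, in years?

With flow normal to the layers, continuity requires the same specific discharge q through every layer.
Σ(b_i/K_i) = 7.89/0.428 + 9.99/0.0273 + 8.59/0.855 + 4.75/1110 = 394.4 d.
q = Δh / Σ(b_i/K_i) = 12.0 / 394.4 = 0.03042 m/day.
In each layer the seepage velocity is v_i = q/n_i, so the layer transit time is t_i = b_i·n_i / q:
  layer 1 (weathered basalt): t_1 = 7.89 × 0.16 / 0.03042 = 41.49 d
  layer 2 (silt): t_2 = 9.99 × 0.17 / 0.03042 = 55.82 d
  layer 3 (silty sand): t_3 = 8.59 × 0.21 / 0.03042 = 59.29 d
  layer 4 (clean gravel): t_4 = 4.75 × 0.20 / 0.03042 = 31.22 d
Total t = Σ t_i = 187.8 days = 0.5142 years.

0.514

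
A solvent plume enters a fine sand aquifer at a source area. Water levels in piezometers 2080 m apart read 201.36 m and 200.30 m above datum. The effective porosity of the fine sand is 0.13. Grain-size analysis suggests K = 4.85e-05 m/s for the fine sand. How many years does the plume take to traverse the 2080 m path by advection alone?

347

Convert K: 4.85e-05 m/s × 86400 = 4.190 m/day.
Hydraulic gradient i = (201.36 − 200.30) / 2080 = 1.06 / 2080 = 0.0005096.
Darcy flux q = K · i = 4.190 × 0.0005096 = 0.002135 m/day.
Seepage velocity v = q / n_e = 0.002135 / 0.13 = 0.01643 m/day.
Travel time t = L / v = 2080 / 0.01643 = 1.266e+05 days = 346.7 years.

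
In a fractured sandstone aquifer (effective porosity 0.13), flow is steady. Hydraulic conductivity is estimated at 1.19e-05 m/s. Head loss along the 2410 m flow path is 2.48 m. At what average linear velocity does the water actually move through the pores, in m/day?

0.00814

Convert K: 1.19e-05 m/s × 86400 = 1.028 m/day.
Hydraulic gradient i = Δh / L = 2.48 / 2410 = 0.001029.
Darcy flux q = K · i = 1.028 × 0.001029 = 0.001058 m/day.
Seepage velocity v = q / n_e = 0.001058 / 0.13 = 0.008139 m/day.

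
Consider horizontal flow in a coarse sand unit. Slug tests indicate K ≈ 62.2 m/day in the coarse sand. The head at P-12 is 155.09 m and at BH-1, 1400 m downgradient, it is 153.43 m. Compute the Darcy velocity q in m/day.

0.0738

Hydraulic gradient i = (155.09 − 153.43) / 1400 = 1.66 / 1400 = 0.001186.
Specific discharge q = K · i = 62.20 × 0.001186 = 0.07375 m/day.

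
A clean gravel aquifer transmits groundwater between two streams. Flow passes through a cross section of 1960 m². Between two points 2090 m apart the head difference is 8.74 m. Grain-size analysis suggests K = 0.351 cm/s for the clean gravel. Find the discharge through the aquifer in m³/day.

Convert K: 0.351 cm/s × 864 = 303.3 m/day.
Hydraulic gradient i = Δh / L = 8.74 / 2090 = 0.004182.
Darcy's law: Q = K · A · i = 303.3 × 1960 × 0.004182 = 2486 m³/day.

2490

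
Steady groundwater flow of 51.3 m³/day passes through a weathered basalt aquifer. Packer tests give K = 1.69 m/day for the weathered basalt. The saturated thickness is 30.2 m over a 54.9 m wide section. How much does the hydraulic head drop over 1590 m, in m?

Cross-sectional area A = 54.9 × 30.2 = 1658 m².
From Q = K·A·i, i = Q / (K·A) = 51.3 / (1.690 × 1658) = 0.01831.
Head loss Δh = i · L = 0.01831 × 1590 = 29.11 m.

29.1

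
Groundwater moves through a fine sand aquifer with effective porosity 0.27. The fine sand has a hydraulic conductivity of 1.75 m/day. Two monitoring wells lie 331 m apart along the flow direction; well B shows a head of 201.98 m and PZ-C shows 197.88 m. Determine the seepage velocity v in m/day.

0.0803

Hydraulic gradient i = (201.98 − 197.88) / 331 = 4.1 / 331 = 0.01239.
Darcy flux q = K · i = 1.750 × 0.01239 = 0.02168 m/day.
Seepage velocity v = q / n_e = 0.02168 / 0.27 = 0.08028 m/day.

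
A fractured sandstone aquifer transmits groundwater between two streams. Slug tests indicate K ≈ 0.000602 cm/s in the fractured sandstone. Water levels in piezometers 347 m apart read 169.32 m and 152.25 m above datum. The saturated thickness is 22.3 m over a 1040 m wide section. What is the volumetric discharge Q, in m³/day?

Convert K: 0.000602 cm/s × 864 = 0.5201 m/day.
Cross-sectional area A = 1040 × 22.3 = 23192 m².
Hydraulic gradient i = (169.32 − 152.25) / 347 = 17.07 / 347 = 0.04919.
Darcy's law: Q = K · A · i = 0.5201 × 23192 × 0.04919 = 593.4 m³/day.

593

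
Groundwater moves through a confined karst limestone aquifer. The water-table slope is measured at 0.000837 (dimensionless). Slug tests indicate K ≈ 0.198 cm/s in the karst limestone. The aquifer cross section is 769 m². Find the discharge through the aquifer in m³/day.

Convert K: 0.198 cm/s × 864 = 171.1 m/day.
Hydraulic gradient i = 0.000837.
Darcy's law: Q = K · A · i = 171.1 × 769.0 × 0.0008370 = 110.1 m³/day.

110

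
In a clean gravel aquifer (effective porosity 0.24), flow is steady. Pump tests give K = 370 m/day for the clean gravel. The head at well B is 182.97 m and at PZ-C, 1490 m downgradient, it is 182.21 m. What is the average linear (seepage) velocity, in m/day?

0.786

Hydraulic gradient i = (182.97 − 182.21) / 1490 = 0.76 / 1490 = 0.0005101.
Darcy flux q = K · i = 370.0 × 0.0005101 = 0.1887 m/day.
Seepage velocity v = q / n_e = 0.1887 / 0.24 = 0.7864 m/day.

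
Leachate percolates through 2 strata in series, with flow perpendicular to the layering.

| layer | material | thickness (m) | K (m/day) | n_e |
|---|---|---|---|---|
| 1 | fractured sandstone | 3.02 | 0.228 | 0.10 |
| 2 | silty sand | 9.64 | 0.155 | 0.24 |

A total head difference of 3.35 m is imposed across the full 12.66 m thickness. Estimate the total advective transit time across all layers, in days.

58.9

With flow normal to the layers, continuity requires the same specific discharge q through every layer.
Σ(b_i/K_i) = 3.02/0.228 + 9.64/0.155 = 75.44 d.
q = Δh / Σ(b_i/K_i) = 3.35 / 75.44 = 0.04441 m/day.
In each layer the seepage velocity is v_i = q/n_i, so the layer transit time is t_i = b_i·n_i / q:
  layer 1 (fractured sandstone): t_1 = 3.02 × 0.10 / 0.04441 = 6.801 d
  layer 2 (silty sand): t_2 = 9.64 × 0.24 / 0.04441 = 52.10 d
Total t = Σ t_i = 58.90 days.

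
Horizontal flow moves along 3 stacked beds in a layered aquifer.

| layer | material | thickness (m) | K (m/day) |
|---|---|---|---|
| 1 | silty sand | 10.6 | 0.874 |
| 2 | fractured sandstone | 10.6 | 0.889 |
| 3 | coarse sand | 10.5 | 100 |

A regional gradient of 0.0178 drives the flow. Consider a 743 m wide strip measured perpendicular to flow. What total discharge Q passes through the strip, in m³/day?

Flow is parallel to layering, so each bed carries its own Darcy discharge and the transmissivities add.
Σ(K_i·b_i) = 0.874×10.6 + 0.889×10.6 + 100×10.5 = 1069 m²/day.
Hydraulic gradient i = 0.0178.
Q = Σ(K_i·b_i) · W · i = 1069 × 743 × 0.01780 = 14134 m³/day.

14100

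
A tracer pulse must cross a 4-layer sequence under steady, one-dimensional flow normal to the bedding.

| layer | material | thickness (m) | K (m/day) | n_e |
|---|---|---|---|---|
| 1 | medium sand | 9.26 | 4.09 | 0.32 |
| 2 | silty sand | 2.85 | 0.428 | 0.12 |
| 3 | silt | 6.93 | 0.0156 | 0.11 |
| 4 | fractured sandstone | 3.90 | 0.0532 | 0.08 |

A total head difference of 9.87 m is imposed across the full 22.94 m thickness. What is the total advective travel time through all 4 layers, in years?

0.640

With flow normal to the layers, continuity requires the same specific discharge q through every layer.
Σ(b_i/K_i) = 9.26/4.09 + 2.85/0.428 + 6.93/0.0156 + 3.90/0.0532 = 526.5 d.
q = Δh / Σ(b_i/K_i) = 9.87 / 526.5 = 0.01875 m/day.
In each layer the seepage velocity is v_i = q/n_i, so the layer transit time is t_i = b_i·n_i / q:
  layer 1 (medium sand): t_1 = 9.26 × 0.32 / 0.01875 = 158.1 d
  layer 2 (silty sand): t_2 = 2.85 × 0.12 / 0.01875 = 18.24 d
  layer 3 (silt): t_3 = 6.93 × 0.11 / 0.01875 = 40.66 d
  layer 4 (fractured sandstone): t_4 = 3.90 × 0.08 / 0.01875 = 16.64 d
Total t = Σ t_i = 233.6 days = 0.6396 years.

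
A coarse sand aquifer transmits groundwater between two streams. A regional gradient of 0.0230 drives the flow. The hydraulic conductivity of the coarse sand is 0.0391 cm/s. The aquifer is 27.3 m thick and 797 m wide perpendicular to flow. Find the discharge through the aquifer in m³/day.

16900

Convert K: 0.0391 cm/s × 864 = 33.78 m/day.
Cross-sectional area A = 797 × 27.3 = 21758 m².
Hydraulic gradient i = 0.0230.
Darcy's law: Q = K · A · i = 33.78 × 21758 × 0.02300 = 16906 m³/day.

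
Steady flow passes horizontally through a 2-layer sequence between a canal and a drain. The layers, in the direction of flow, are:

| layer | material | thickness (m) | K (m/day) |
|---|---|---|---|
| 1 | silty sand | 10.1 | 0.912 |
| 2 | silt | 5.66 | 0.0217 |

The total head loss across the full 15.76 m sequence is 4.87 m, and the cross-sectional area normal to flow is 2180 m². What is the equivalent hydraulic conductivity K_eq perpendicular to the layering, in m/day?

0.0580

Flow is perpendicular to layering, so the layers act in series and the equivalent K is the thickness-weighted harmonic mean.
Total thickness L = 10.1 + 5.66 = 15.76 m.
Σ(b_i/K_i) = 10.1/0.912 + 5.66/0.0217 = 271.9 d.
K_eq = L / Σ(b_i/K_i) = 15.76 / 271.9 = 0.05796 m/day.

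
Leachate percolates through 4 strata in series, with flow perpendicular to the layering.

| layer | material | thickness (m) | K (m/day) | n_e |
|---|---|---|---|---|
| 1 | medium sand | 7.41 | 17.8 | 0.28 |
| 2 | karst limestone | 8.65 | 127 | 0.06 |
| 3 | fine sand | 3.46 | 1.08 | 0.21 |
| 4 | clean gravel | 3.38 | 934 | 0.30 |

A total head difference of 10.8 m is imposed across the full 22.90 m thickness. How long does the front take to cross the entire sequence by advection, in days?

With flow normal to the layers, continuity requires the same specific discharge q through every layer.
Σ(b_i/K_i) = 7.41/17.8 + 8.65/127 + 3.46/1.08 + 3.38/934 = 3.692 d.
q = Δh / Σ(b_i/K_i) = 10.8 / 3.692 = 2.925 m/day.
In each layer the seepage velocity is v_i = q/n_i, so the layer transit time is t_i = b_i·n_i / q:
  layer 1 (medium sand): t_1 = 7.41 × 0.28 / 2.925 = 0.7092 d
  layer 2 (karst limestone): t_2 = 8.65 × 0.06 / 2.925 = 0.1774 d
  layer 3 (fine sand): t_3 = 3.46 × 0.21 / 2.925 = 0.2484 d
  layer 4 (clean gravel): t_4 = 3.38 × 0.30 / 2.925 = 0.3466 d
Total t = Σ t_i = 1.482 days.

1.48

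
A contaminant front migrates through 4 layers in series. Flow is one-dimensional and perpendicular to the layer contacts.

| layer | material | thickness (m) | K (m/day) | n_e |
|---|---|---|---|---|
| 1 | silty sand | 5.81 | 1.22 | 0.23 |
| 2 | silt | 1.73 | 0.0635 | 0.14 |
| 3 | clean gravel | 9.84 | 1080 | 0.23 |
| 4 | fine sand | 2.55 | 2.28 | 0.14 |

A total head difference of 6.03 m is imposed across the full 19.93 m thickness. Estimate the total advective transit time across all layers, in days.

23.1

With flow normal to the layers, continuity requires the same specific discharge q through every layer.
Σ(b_i/K_i) = 5.81/1.22 + 1.73/0.0635 + 9.84/1080 + 2.55/2.28 = 33.13 d.
q = Δh / Σ(b_i/K_i) = 6.03 / 33.13 = 0.1820 m/day.
In each layer the seepage velocity is v_i = q/n_i, so the layer transit time is t_i = b_i·n_i / q:
  layer 1 (silty sand): t_1 = 5.81 × 0.23 / 0.1820 = 7.343 d
  layer 2 (silt): t_2 = 1.73 × 0.14 / 0.1820 = 1.331 d
  layer 3 (clean gravel): t_3 = 9.84 × 0.23 / 0.1820 = 12.44 d
  layer 4 (fine sand): t_4 = 2.55 × 0.14 / 0.1820 = 1.962 d
Total t = Σ t_i = 23.07 days.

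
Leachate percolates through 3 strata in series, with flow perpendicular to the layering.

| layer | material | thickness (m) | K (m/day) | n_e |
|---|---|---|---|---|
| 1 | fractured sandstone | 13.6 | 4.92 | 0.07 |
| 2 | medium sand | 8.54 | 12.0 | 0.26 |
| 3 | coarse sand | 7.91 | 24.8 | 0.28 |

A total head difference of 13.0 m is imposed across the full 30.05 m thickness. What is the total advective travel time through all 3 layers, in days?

With flow normal to the layers, continuity requires the same specific discharge q through every layer.
Σ(b_i/K_i) = 13.6/4.92 + 8.54/12.0 + 7.91/24.8 = 3.795 d.
q = Δh / Σ(b_i/K_i) = 13.0 / 3.795 = 3.426 m/day.
In each layer the seepage velocity is v_i = q/n_i, so the layer transit time is t_i = b_i·n_i / q:
  layer 1 (fractured sandstone): t_1 = 13.6 × 0.07 / 3.426 = 0.2779 d
  layer 2 (medium sand): t_2 = 8.54 × 0.26 / 3.426 = 0.6482 d
  layer 3 (coarse sand): t_3 = 7.91 × 0.28 / 3.426 = 0.6465 d
Total t = Σ t_i = 1.573 days.

1.57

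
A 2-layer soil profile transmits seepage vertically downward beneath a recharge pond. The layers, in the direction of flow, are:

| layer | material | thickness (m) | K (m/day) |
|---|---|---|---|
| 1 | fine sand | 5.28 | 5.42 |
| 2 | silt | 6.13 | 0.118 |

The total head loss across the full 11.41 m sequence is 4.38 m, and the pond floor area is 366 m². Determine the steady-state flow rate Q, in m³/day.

30.3

Flow is perpendicular to layering, so the layers act in series and the equivalent K is the thickness-weighted harmonic mean.
Total thickness L = 5.28 + 6.13 = 11.41 m.
Σ(b_i/K_i) = 5.28/5.42 + 6.13/0.118 = 52.92 d.
K_eq = L / Σ(b_i/K_i) = 11.41 / 52.92 = 0.2156 m/day.
Q = K_eq · A · (Δh/L) = 0.2156 × 366 × (4.38/11.41) = 30.29 m³/day.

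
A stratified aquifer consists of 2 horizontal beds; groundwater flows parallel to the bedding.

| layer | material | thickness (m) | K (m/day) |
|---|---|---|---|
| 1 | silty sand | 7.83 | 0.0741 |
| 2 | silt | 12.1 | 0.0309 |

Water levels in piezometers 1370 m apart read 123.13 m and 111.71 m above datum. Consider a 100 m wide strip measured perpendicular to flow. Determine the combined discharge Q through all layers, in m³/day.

0.795

Flow is parallel to layering, so each bed carries its own Darcy discharge and the transmissivities add.
Σ(K_i·b_i) = 0.0741×7.83 + 0.0309×12.1 = 0.9541 m²/day.
Hydraulic gradient i = (123.13 − 111.71) / 1370 = 11.42 / 1370 = 0.008336.
Q = Σ(K_i·b_i) · W · i = 0.9541 × 100 × 0.008336 = 0.7953 m³/day.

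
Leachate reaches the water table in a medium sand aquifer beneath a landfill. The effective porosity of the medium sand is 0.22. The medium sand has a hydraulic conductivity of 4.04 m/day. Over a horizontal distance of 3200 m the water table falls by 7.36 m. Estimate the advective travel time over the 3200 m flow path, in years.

Hydraulic gradient i = Δh / L = 7.36 / 3200 = 0.002300.
Darcy flux q = K · i = 4.040 × 0.002300 = 0.009292 m/day.
Seepage velocity v = q / n_e = 0.009292 / 0.22 = 0.04224 m/day.
Travel time t = L / v = 3200 / 0.04224 = 75764 days = 207.4 years.

207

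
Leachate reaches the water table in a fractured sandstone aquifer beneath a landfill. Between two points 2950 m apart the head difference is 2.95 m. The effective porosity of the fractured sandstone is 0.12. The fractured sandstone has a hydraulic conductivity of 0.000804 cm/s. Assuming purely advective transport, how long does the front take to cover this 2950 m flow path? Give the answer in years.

1400

Convert K: 0.000804 cm/s × 864 = 0.6947 m/day.
Hydraulic gradient i = Δh / L = 2.95 / 2950 = 0.001000.
Darcy flux q = K · i = 0.6947 × 0.001000 = 0.0006947 m/day.
Seepage velocity v = q / n_e = 0.0006947 / 0.12 = 0.005789 m/day.
Travel time t = L / v = 2950 / 0.005789 = 5.096e+05 days = 1395 years.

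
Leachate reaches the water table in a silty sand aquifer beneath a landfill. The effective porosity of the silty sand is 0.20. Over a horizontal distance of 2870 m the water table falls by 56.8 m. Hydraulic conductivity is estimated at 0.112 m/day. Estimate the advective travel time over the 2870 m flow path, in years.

709

Hydraulic gradient i = Δh / L = 56.8 / 2870 = 0.01979.
Darcy flux q = K · i = 0.1120 × 0.01979 = 0.002217 m/day.
Seepage velocity v = q / n_e = 0.002217 / 0.20 = 0.01108 m/day.
Travel time t = L / v = 2870 / 0.01108 = 2.590e+05 days = 709.0 years.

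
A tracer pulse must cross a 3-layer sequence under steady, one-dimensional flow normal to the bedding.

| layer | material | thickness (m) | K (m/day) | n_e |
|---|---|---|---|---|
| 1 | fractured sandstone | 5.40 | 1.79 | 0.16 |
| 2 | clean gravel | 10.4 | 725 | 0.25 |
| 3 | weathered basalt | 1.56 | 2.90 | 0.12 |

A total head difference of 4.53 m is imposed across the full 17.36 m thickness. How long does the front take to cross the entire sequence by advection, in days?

2.88

With flow normal to the layers, continuity requires the same specific discharge q through every layer.
Σ(b_i/K_i) = 5.40/1.79 + 10.4/725 + 1.56/2.90 = 3.569 d.
q = Δh / Σ(b_i/K_i) = 4.53 / 3.569 = 1.269 m/day.
In each layer the seepage velocity is v_i = q/n_i, so the layer transit time is t_i = b_i·n_i / q:
  layer 1 (fractured sandstone): t_1 = 5.40 × 0.16 / 1.269 = 0.6807 d
  layer 2 (clean gravel): t_2 = 10.4 × 0.25 / 1.269 = 2.048 d
  layer 3 (weathered basalt): t_3 = 1.56 × 0.12 / 1.269 = 0.1475 d
Total t = Σ t_i = 2.877 days.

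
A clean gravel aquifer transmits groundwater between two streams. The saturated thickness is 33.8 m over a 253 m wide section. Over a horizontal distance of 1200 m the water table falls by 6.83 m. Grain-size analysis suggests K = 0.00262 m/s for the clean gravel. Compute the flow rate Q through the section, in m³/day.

Convert K: 0.00262 m/s × 86400 = 226.4 m/day.
Cross-sectional area A = 253 × 33.8 = 8551 m².
Hydraulic gradient i = Δh / L = 6.83 / 1200 = 0.005692.
Darcy's law: Q = K · A · i = 226.4 × 8551 × 0.005692 = 11018 m³/day.

11000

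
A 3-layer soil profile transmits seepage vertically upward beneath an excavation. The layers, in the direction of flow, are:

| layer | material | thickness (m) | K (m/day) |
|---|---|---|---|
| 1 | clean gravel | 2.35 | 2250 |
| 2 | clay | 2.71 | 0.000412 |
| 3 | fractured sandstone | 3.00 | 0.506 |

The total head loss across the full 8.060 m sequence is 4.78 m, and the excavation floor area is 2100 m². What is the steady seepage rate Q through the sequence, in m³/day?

1.52

Flow is perpendicular to layering, so the layers act in series and the equivalent K is the thickness-weighted harmonic mean.
Total thickness L = 2.35 + 2.71 + 3.00 = 8.060 m.
Σ(b_i/K_i) = 2.35/2250 + 2.71/0.000412 + 3.00/0.506 = 6584 d.
K_eq = L / Σ(b_i/K_i) = 8.060 / 6584 = 0.001224 m/day.
Q = K_eq · A · (Δh/L) = 0.001224 × 2100 × (4.78/8.060) = 1.525 m³/day.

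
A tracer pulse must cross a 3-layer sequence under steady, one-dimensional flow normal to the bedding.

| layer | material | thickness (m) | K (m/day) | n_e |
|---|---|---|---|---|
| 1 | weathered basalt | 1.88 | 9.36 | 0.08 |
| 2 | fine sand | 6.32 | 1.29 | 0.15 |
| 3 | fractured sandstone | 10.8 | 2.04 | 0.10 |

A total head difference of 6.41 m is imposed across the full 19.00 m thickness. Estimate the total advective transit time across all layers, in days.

With flow normal to the layers, continuity requires the same specific discharge q through every layer.
Σ(b_i/K_i) = 1.88/9.36 + 6.32/1.29 + 10.8/2.04 = 10.39 d.
q = Δh / Σ(b_i/K_i) = 6.41 / 10.39 = 0.6167 m/day.
In each layer the seepage velocity is v_i = q/n_i, so the layer transit time is t_i = b_i·n_i / q:
  layer 1 (weathered basalt): t_1 = 1.88 × 0.08 / 0.6167 = 0.2439 d
  layer 2 (fine sand): t_2 = 6.32 × 0.15 / 0.6167 = 1.537 d
  layer 3 (fractured sandstone): t_3 = 10.8 × 0.10 / 0.6167 = 1.751 d
Total t = Σ t_i = 3.532 days.

3.53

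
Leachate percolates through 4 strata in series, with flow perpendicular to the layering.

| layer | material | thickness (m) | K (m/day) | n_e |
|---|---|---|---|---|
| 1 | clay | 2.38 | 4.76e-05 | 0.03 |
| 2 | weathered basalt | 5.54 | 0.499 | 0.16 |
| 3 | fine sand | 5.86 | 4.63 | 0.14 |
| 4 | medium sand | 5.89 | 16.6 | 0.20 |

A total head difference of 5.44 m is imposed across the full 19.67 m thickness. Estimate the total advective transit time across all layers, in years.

With flow normal to the layers, continuity requires the same specific discharge q through every layer.
Σ(b_i/K_i) = 2.38/4.76e-05 + 5.54/0.499 + 5.86/4.63 + 5.89/16.6 = 50013 d.
q = Δh / Σ(b_i/K_i) = 5.44 / 50013 = 0.0001088 m/day.
In each layer the seepage velocity is v_i = q/n_i, so the layer transit time is t_i = b_i·n_i / q:
  layer 1 (clay): t_1 = 2.38 × 0.03 / 0.0001088 = 656.4 d
  layer 2 (weathered basalt): t_2 = 5.54 × 0.16 / 0.0001088 = 8149 d
  layer 3 (fine sand): t_3 = 5.86 × 0.14 / 0.0001088 = 7542 d
  layer 4 (medium sand): t_4 = 5.89 × 0.20 / 0.0001088 = 10830 d
Total t = Σ t_i = 27178 days = 74.41 years.

74.4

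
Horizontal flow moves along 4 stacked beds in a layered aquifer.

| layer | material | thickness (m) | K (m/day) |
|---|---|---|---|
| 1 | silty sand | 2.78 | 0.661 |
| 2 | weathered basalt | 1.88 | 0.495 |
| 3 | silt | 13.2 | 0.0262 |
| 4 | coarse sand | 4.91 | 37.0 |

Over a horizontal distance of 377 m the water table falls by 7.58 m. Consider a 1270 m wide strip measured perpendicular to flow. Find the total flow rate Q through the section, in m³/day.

4720

Flow is parallel to layering, so each bed carries its own Darcy discharge and the transmissivities add.
Σ(K_i·b_i) = 0.661×2.78 + 0.495×1.88 + 0.0262×13.2 + 37.0×4.91 = 184.8 m²/day.
Hydraulic gradient i = Δh / L = 7.58 / 377 = 0.02011.
Q = Σ(K_i·b_i) · W · i = 184.8 × 1270 × 0.02011 = 4718 m³/day.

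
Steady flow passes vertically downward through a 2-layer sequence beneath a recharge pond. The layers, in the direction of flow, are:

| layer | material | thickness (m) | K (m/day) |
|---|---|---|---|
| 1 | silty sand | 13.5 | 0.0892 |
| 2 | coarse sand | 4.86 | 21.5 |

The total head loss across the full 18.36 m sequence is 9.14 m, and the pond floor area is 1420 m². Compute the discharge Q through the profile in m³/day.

85.6

Flow is perpendicular to layering, so the layers act in series and the equivalent K is the thickness-weighted harmonic mean.
Total thickness L = 13.5 + 4.86 = 18.36 m.
Σ(b_i/K_i) = 13.5/0.0892 + 4.86/21.5 = 151.6 d.
K_eq = L / Σ(b_i/K_i) = 18.36 / 151.6 = 0.1211 m/day.
Q = K_eq · A · (Δh/L) = 0.1211 × 1420 × (9.14/18.36) = 85.63 m³/day.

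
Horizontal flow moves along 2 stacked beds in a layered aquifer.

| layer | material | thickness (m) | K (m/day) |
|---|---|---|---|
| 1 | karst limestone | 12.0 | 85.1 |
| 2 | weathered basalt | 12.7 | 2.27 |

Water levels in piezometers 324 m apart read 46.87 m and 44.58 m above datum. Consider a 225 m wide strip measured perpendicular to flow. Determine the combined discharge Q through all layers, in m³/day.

Flow is parallel to layering, so each bed carries its own Darcy discharge and the transmissivities add.
Σ(K_i·b_i) = 85.1×12.0 + 2.27×12.7 = 1050 m²/day.
Hydraulic gradient i = (46.87 − 44.58) / 324 = 2.29 / 324 = 0.007068.
Q = Σ(K_i·b_i) · W · i = 1050 × 225 × 0.007068 = 1670 m³/day.

1670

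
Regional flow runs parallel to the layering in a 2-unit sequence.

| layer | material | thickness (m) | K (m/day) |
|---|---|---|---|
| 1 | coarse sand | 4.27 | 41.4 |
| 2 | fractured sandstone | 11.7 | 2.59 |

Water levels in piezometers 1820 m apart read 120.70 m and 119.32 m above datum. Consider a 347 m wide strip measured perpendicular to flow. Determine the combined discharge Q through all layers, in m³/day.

Flow is parallel to layering, so each bed carries its own Darcy discharge and the transmissivities add.
Σ(K_i·b_i) = 41.4×4.27 + 2.59×11.7 = 207.1 m²/day.
Hydraulic gradient i = (120.70 − 119.32) / 1820 = 1.38 / 1820 = 0.0007582.
Q = Σ(K_i·b_i) · W · i = 207.1 × 347 × 0.0007582 = 54.49 m³/day.

54.5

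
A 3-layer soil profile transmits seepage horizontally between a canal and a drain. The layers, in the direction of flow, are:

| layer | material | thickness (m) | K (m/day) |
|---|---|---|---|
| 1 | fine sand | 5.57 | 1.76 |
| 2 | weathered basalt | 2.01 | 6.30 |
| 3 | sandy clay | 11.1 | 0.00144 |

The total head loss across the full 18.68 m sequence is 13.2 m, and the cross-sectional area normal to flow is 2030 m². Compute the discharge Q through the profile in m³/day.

Flow is perpendicular to layering, so the layers act in series and the equivalent K is the thickness-weighted harmonic mean.
Total thickness L = 5.57 + 2.01 + 11.1 = 18.68 m.
Σ(b_i/K_i) = 5.57/1.76 + 2.01/6.30 + 11.1/0.00144 = 7712 d.
K_eq = L / Σ(b_i/K_i) = 18.68 / 7712 = 0.002422 m/day.
Q = K_eq · A · (Δh/L) = 0.002422 × 2030 × (13.2/18.68) = 3.475 m³/day.

3.47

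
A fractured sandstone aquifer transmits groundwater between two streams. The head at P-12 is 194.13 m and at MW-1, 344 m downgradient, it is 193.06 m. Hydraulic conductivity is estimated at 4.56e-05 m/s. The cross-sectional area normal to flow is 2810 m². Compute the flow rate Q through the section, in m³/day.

Convert K: 4.56e-05 m/s × 86400 = 3.940 m/day.
Hydraulic gradient i = (194.13 − 193.06) / 344 = 1.07 / 344 = 0.003110.
Darcy's law: Q = K · A · i = 3.940 × 2810 × 0.003110 = 34.44 m³/day.

34.4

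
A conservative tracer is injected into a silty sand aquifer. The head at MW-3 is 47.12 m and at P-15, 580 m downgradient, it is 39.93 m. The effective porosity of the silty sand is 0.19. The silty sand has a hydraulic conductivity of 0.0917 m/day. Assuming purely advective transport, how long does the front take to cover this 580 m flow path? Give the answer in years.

Hydraulic gradient i = (47.12 − 39.93) / 580 = 7.19 / 580 = 0.01240.
Darcy flux q = K · i = 0.09170 × 0.01240 = 0.001137 m/day.
Seepage velocity v = q / n_e = 0.001137 / 0.19 = 0.005983 m/day.
Travel time t = L / v = 580 / 0.005983 = 96942 days = 265.4 years.

265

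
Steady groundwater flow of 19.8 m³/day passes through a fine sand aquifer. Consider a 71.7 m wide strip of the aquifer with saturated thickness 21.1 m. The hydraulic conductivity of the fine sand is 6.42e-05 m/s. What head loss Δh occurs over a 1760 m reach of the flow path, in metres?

4.15

Convert K: 6.42e-05 m/s × 86400 = 5.547 m/day.
Cross-sectional area A = 71.7 × 21.1 = 1513 m².
From Q = K·A·i, i = Q / (K·A) = 19.8 / (5.547 × 1513) = 0.002359.
Head loss Δh = i · L = 0.002359 × 1760 = 4.153 m.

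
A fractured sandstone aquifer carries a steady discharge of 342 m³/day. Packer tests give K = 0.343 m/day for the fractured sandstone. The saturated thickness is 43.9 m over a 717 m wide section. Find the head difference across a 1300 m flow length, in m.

41.2

Cross-sectional area A = 717 × 43.9 = 31476 m².
From Q = K·A·i, i = Q / (K·A) = 342 / (0.3430 × 31476) = 0.03168.
Head loss Δh = i · L = 0.03168 × 1300 = 41.18 m.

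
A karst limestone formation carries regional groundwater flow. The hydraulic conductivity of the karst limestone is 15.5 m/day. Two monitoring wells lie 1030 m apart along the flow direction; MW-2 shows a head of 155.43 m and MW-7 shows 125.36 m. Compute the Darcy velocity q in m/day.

0.453

Hydraulic gradient i = (155.43 − 125.36) / 1030 = 30.07 / 1030 = 0.02919.
Specific discharge q = K · i = 15.50 × 0.02919 = 0.4525 m/day.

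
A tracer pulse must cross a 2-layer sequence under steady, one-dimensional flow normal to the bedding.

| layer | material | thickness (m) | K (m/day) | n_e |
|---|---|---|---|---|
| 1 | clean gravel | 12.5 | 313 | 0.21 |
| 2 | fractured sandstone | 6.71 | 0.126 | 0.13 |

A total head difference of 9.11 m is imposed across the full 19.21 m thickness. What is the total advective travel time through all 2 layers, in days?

With flow normal to the layers, continuity requires the same specific discharge q through every layer.
Σ(b_i/K_i) = 12.5/313 + 6.71/0.126 = 53.29 d.
q = Δh / Σ(b_i/K_i) = 9.11 / 53.29 = 0.1709 m/day.
In each layer the seepage velocity is v_i = q/n_i, so the layer transit time is t_i = b_i·n_i / q:
  layer 1 (clean gravel): t_1 = 12.5 × 0.21 / 0.1709 = 15.36 d
  layer 2 (fractured sandstone): t_2 = 6.71 × 0.13 / 0.1709 = 5.103 d
Total t = Σ t_i = 20.46 days.

20.5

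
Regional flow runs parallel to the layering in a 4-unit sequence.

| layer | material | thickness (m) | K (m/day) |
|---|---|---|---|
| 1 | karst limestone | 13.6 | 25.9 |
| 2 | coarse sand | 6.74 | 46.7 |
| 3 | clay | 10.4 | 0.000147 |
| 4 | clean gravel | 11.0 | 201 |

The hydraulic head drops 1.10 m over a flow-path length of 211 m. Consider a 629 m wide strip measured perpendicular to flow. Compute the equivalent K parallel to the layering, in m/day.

69.0

Flow is parallel to layering, so each bed carries its own Darcy discharge and the transmissivities add.
Σ(K_i·b_i) = 25.9×13.6 + 46.7×6.74 + 0.000147×10.4 + 201×11.0 = 2878 m²/day.
Total thickness b = 41.74 m, so K_eq = Σ(K_i·b_i)/b = 68.95 m/day.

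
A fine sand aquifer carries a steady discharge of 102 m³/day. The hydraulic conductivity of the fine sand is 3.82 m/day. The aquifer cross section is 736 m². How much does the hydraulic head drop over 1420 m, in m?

51.5

From Q = K·A·i, i = Q / (K·A) = 102 / (3.820 × 736.0) = 0.03628.
Head loss Δh = i · L = 0.03628 × 1420 = 51.52 m.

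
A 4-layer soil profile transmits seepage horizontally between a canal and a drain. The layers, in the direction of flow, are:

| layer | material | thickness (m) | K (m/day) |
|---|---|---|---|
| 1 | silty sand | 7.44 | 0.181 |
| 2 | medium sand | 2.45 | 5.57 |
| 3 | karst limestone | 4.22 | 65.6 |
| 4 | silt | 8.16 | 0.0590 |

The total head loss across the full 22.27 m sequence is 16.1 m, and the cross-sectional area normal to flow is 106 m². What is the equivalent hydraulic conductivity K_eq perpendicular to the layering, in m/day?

0.124

Flow is perpendicular to layering, so the layers act in series and the equivalent K is the thickness-weighted harmonic mean.
Total thickness L = 7.44 + 2.45 + 4.22 + 8.16 = 22.27 m.
Σ(b_i/K_i) = 7.44/0.181 + 2.45/5.57 + 4.22/65.6 + 8.16/0.0590 = 179.9 d.
K_eq = L / Σ(b_i/K_i) = 22.27 / 179.9 = 0.1238 m/day.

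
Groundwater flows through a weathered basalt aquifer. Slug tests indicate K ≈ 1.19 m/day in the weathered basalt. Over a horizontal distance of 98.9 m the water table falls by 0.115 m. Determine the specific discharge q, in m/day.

Hydraulic gradient i = Δh / L = 0.115 / 98.9 = 0.001163.
Specific discharge q = K · i = 1.190 × 0.001163 = 0.001384 m/day.

0.00138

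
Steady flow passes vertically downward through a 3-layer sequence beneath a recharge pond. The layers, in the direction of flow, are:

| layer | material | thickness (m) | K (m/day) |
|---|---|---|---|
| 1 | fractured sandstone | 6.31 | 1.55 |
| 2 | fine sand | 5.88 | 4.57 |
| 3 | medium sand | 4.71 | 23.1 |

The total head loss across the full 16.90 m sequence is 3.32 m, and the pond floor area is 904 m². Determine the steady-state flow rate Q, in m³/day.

Flow is perpendicular to layering, so the layers act in series and the equivalent K is the thickness-weighted harmonic mean.
Total thickness L = 6.31 + 5.88 + 4.71 = 16.90 m.
Σ(b_i/K_i) = 6.31/1.55 + 5.88/4.57 + 4.71/23.1 = 5.562 d.
K_eq = L / Σ(b_i/K_i) = 16.90 / 5.562 = 3.039 m/day.
Q = K_eq · A · (Δh/L) = 3.039 × 904 × (3.32/16.90) = 539.7 m³/day.

540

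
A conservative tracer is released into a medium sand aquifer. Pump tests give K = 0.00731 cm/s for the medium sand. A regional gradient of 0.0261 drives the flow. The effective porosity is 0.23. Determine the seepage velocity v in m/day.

0.717

Convert K: 0.00731 cm/s × 864 = 6.316 m/day.
Hydraulic gradient i = 0.0261.
Darcy flux q = K · i = 6.316 × 0.02610 = 0.1648 m/day.
Seepage velocity v = q / n_e = 0.1648 / 0.23 = 0.7167 m/day.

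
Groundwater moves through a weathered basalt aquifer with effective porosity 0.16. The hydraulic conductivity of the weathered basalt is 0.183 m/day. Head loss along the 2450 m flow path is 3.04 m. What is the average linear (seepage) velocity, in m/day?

Hydraulic gradient i = Δh / L = 3.04 / 2450 = 0.001241.
Darcy flux q = K · i = 0.1830 × 0.001241 = 0.0002271 m/day.
Seepage velocity v = q / n_e = 0.0002271 / 0.16 = 0.001419 m/day.

0.00142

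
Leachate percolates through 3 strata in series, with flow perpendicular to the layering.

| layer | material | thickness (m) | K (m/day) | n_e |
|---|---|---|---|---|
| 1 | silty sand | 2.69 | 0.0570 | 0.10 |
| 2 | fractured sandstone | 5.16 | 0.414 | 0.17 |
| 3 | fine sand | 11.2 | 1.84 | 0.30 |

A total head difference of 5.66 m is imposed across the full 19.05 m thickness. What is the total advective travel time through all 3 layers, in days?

52.3

With flow normal to the layers, continuity requires the same specific discharge q through every layer.
Σ(b_i/K_i) = 2.69/0.0570 + 5.16/0.414 + 11.2/1.84 = 65.74 d.
q = Δh / Σ(b_i/K_i) = 5.66 / 65.74 = 0.08609 m/day.
In each layer the seepage velocity is v_i = q/n_i, so the layer transit time is t_i = b_i·n_i / q:
  layer 1 (silty sand): t_1 = 2.69 × 0.10 / 0.08609 = 3.125 d
  layer 2 (fractured sandstone): t_2 = 5.16 × 0.17 / 0.08609 = 10.19 d
  layer 3 (fine sand): t_3 = 11.2 × 0.30 / 0.08609 = 39.03 d
Total t = Σ t_i = 52.34 days.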